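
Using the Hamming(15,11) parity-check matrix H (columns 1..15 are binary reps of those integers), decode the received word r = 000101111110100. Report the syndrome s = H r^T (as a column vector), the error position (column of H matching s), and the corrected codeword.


s = (1, 0, 0, 0)^T, error position = 8, corrected codeword c = 000101101110100

Compute s = H r^T mod 2 one row at a time:
  s_1 = 1 + 1 + 1 + 1 + 0 + 1 + 0 + 0 = 5 ≡ 1 (mod 2).
  s_2 = 1 + 0 + 1 + 1 + 0 + 1 + 0 + 0 = 4 ≡ 0 (mod 2).
  s_3 = 0 + 0 + 1 + 1 + 1 + 1 + 0 + 0 = 4 ≡ 0 (mod 2).
  s_4 = 0 + 0 + 0 + 1 + 1 + 1 + 1 + 0 = 4 ≡ 0 (mod 2).
s = (1, 0, 0, 0)^T — this equals column 8 of H (binary 1000), so error is at position 8.
Correct: flip bit 8 of r = 000101111110100 to get c = 000101101110100.


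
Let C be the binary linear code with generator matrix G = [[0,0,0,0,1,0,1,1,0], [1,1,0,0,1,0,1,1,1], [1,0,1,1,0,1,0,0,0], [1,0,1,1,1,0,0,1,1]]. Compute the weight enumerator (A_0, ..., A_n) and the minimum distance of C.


Weight distribution: A_0 = 1, A_3 = 3, A_4 = 4, A_5 = 4, A_6 = 2, A_7 = 1, A_8 = 1. Minimum distance d = 3.

Enumerate all 2^4 = 16 messages m ∈ F_2^4.
For each, compute codeword c = mG in F_2^9, then tally its weight.
  m = 0000 → c = 000000000, weight = 0.
  m = 1000 → c = 000010110, weight = 3.
  m = 0100 → c = 110010111, weight = 6.
  m = 1100 → c = 110000001, weight = 3.
  m = 0010 → c = 101101000, weight = 4.
  m = 1010 → c = 101111110, weight = 7.
  m = 0110 → c = 011111111, weight = 8.
  m = 1110 → c = 011101001, weight = 5.
  m = 0001 → c = 101110011, weight = 6.
  m = 1001 → c = 101100101, weight = 5.
  m = 0101 → c = 011100100, weight = 4.
  m = 1101 → c = 011110010, weight = 5.
  m = 0011 → c = 000011011, weight = 4.
  m = 1011 → c = 000001101, weight = 3.
  m = 0111 → c = 110001100, weight = 4.
  m = 1111 → c = 110011010, weight = 5.
Tally weights:
  weight 0: 1 codewords.
  weight 3: 3 codewords.
  weight 4: 4 codewords.
  weight 5: 4 codewords.
  weight 6: 2 codewords.
  weight 7: 1 codewords.
  weight 8: 1 codewords.
Minimum distance d = smallest w > 0 with A_w > 0 = 3.
Sanity: Σ A_w = 16 = 2^4 = 16 ✓.


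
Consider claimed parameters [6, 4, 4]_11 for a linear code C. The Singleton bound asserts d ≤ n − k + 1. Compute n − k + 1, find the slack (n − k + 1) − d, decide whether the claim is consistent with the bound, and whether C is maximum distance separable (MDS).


Singleton RHS = n − k + 1 = 3, slack = -1, bound violated (no such code; not MDS).

Singleton bound: d ≤ n − k + 1.
Here n = 6, k = 4, so n − k + 1 = 3.
Given d = 4, check d ≤ 3: NO.
Slack = (n − k + 1) − d = -1.
The slack is negative: d = 4 exceeds n − k + 1 = 3 by 1, so the Singleton bound is violated and no linear [6, 4, 4]_11 code can exist. In particular it is not MDS (MDS requires d = n − k + 1 exactly).
Description: the claimed parameters are [6, 4, 4]_11; such a code would be impossible (violates the Singleton bound).


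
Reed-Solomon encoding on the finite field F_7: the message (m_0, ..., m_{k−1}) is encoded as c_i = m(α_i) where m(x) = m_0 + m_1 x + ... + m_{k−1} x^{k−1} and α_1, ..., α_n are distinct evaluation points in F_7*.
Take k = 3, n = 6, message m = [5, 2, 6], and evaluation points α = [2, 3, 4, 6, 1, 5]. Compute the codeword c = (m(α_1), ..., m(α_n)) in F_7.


c = [5, 2, 4, 2, 6, 4]

Message polynomial: m(x) = 5 + 2·x + 6·x^2 (mod 7).
For each evaluation point α_i, compute m(α_i) mod 7:
  α_1 = 2: Horner steps 6 → 0 → 5, so m(2) = 5.
  α_2 = 3: Horner steps 6 → 6 → 2, so m(3) = 2.
  α_3 = 4: Horner steps 6 → 5 → 4, so m(4) = 4.
  α_4 = 6: Horner steps 6 → 3 → 2, so m(6) = 2.
  α_5 = 1: Horner steps 6 → 1 → 6, so m(1) = 6.
  α_6 = 5: Horner steps 6 → 4 → 4, so m(5) = 4.
Codeword c = [5, 2, 4, 2, 6, 4] ∈ F_7^6.


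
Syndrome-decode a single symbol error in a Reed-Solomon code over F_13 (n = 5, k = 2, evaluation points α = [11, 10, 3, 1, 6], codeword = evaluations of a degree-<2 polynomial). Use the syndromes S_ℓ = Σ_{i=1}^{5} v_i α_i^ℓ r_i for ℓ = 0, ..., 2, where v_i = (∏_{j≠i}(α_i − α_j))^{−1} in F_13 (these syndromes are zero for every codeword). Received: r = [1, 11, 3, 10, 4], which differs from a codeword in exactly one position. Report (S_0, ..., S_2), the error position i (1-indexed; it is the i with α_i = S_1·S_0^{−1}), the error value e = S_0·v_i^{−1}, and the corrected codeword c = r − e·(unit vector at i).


S = (5, 4, 11), error at position 5, error magnitude e = 5, c = [1, 11, 3, 10, 12].

Step 1: column multipliers v_i = (∏_{j≠i}(α_i − α_j))^{−1} mod 13.
  i = 1 (α = 11): (11−10)(11−3)(11−1)(11−6) = 1·8·10·5 = 400 ≡ 10, so v_1 = 10^{−1} = 4 (mod 13).
  i = 2 (α = 10): (10−11)(10−3)(10−1)(10−6) = (−1)·7·9·4 = −252 ≡ 8, so v_2 = 8^{−1} = 5 (mod 13).
  i = 3 (α = 3): (3−11)(3−10)(3−1)(3−6) = (−8)·(−7)·2·(−3) = −336 ≡ 2, so v_3 = 2^{−1} = 7 (mod 13).
  i = 4 (α = 1): (1−11)(1−10)(1−3)(1−6) = (−10)·(−9)·(−2)·(−5) = 900 ≡ 3, so v_4 = 3^{−1} = 9 (mod 13).
  i = 5 (α = 6): (6−11)(6−10)(6−3)(6−1) = (−5)·(−4)·3·5 = 300 ≡ 1, so v_5 = 1^{−1} = 1 (mod 13).
  v = [4, 5, 7, 9, 1].
Step 2: syndromes of r = [1, 11, 3, 10, 4] (all sums mod 13).
  S_0 = Σ v_i r_i = 4·1 + 5·11 + 7·3 + 9·10 + 1·4 = 174 ≡ 5.
  S_1 = Σ v_i α_i r_i = 4·11·1 + 5·10·11 + 7·3·3 + 9·1·10 + 1·6·4 = 771 ≡ 4.
  α_i^2 mod 13 = [4, 9, 9, 1, 10].
  S_2 = Σ v_i α_i^2 r_i = 4·4·1 + 5·9·11 + 7·9·3 + 9·1·10 + 1·10·4 = 830 ≡ 11.
  S = (5, 4, 11) ≠ 0, so r is not a codeword (an error is present).
Step 3: locate the error. For a single error e at position i, S_ℓ = v_i·e·α_i^ℓ, so α_err = S_1/S_0.
  S_0^{−1} = 5^{−1} = 8 (mod 13), so α_err = 4·8 = 32 ≡ 6 = α_5. Error position i = 5.
  Consistency check: S_2/S_1 = 11·10 = 110 ≡ 6 = α_err ✓ (single-error assumption holds).
Step 4: error magnitude e = S_0/v_5 = S_0·∏_{j≠5}(α_5 − α_j) = 5·1 = 5 ≡ 5 (mod 13).
Step 5: correct position 5: c_5 = r_5 − e = 4 − 5 ≡ 12 (mod 13). Hence c = [1, 11, 3, 10, 12].
  Check: interpolating c through the α_i gives m(x) = 7 + 3·x (degree < 2) with m(α_i) = c_i for every i, so c is indeed a codeword.


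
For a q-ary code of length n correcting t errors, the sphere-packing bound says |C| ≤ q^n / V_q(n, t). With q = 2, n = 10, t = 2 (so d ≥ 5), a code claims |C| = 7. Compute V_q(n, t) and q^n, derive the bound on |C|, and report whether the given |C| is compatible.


V_q(n, t) = 56, q^n = 1024, Hamming bound = 18, |C| = 7 ≤ bound (satisfied).

Step 1: Compute V_q(n, t) = Σ_{j=0}^2 C(n, j) (q−1)^j.
  j = 0: C(10,0)·(1)^0 = 1·1 = 1.
  j = 1: C(10,1)·(1)^1 = 10·1 = 10.
  j = 2: C(10,2)·(1)^2 = 45·1 = 45.
  V_q(n, t) = 1 + 10 + 45 = 56.
Step 2: q^n = 2^10 = 1024.
Step 3: Hamming bound ⌊q^n / V_q(n,t)⌋ = ⌊1024/56⌋ = 18.
Step 4: Compare |C| = 7 to 18: satisfied.
The claimed |C| lies below the Hamming bound.


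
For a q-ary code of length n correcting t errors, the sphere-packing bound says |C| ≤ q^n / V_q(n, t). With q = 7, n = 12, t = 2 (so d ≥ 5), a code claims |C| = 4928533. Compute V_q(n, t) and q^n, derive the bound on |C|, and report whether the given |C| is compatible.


V_q(n, t) = 2449, q^n = 13841287201, Hamming bound = 5651811, |C| = 4928533 ≤ bound (satisfied).

Step 1: Compute V_q(n, t) = Σ_{j=0}^2 C(n, j) (q−1)^j.
  j = 0: C(12,0)·(6)^0 = 1·1 = 1.
  j = 1: C(12,1)·(6)^1 = 12·6 = 72.
  j = 2: C(12,2)·(6)^2 = 66·36 = 2376.
  V_q(n, t) = 1 + 72 + 2376 = 2449.
Step 2: q^n = 7^12 = 13841287201.
Step 3: Hamming bound ⌊q^n / V_q(n,t)⌋ = ⌊13841287201/2449⌋ = 5651811.
Step 4: Compare |C| = 4928533 to 5651811: satisfied.
The claimed |C| lies below the Hamming bound.


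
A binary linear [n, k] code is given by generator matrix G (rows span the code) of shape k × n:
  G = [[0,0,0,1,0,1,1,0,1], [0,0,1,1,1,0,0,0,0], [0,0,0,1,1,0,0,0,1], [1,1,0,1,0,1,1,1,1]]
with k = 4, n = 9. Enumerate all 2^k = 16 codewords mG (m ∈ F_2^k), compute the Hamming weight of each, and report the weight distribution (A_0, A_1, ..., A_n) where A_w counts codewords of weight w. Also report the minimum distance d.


Weight distribution: A_0 = 1, A_2 = 1, A_3 = 4, A_4 = 2, A_5 = 2, A_6 = 3, A_7 = 2, A_8 = 1. Minimum distance d = 2.

Enumerate all 2^4 = 16 messages m ∈ F_2^4.
For each, compute codeword c = mG in F_2^9, then tally its weight.
  m = 0000 → c = 000000000, weight = 0.
  m = 1000 → c = 000101101, weight = 4.
  m = 0100 → c = 001110000, weight = 3.
  m = 1100 → c = 001011101, weight = 5.
  m = 0010 → c = 000110001, weight = 3.
  m = 1010 → c = 000011100, weight = 3.
  m = 0110 → c = 001000001, weight = 2.
  m = 1110 → c = 001101100, weight = 4.
  m = 0001 → c = 110101111, weight = 7.
  m = 1001 → c = 110000010, weight = 3.
  m = 0101 → c = 111011111, weight = 8.
  m = 1101 → c = 111110010, weight = 6.
  m = 0011 → c = 110011110, weight = 6.
  m = 1011 → c = 110110011, weight = 6.
  m = 0111 → c = 111101110, weight = 7.
  m = 1111 → c = 111000011, weight = 5.
Tally weights:
  weight 0: 1 codewords.
  weight 2: 1 codewords.
  weight 3: 4 codewords.
  weight 4: 2 codewords.
  weight 5: 2 codewords.
  weight 6: 3 codewords.
  weight 7: 2 codewords.
  weight 8: 1 codewords.
Minimum distance d = smallest w > 0 with A_w > 0 = 2.
Sanity: Σ A_w = 16 = 2^4 = 16 ✓.


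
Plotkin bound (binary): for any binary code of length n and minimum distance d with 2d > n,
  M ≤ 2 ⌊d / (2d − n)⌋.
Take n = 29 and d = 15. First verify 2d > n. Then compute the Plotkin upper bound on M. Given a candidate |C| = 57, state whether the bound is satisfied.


Plotkin bound M ≤ 30; given |C| = 57 > bound (violated).

Check applicability: 2d = 30, n = 29.
2d − n = 1 > 0, so Plotkin applies.
Compute d/(2d−n) = 15/1 ≈ 15.0000.
⌊d/(2d−n)⌋ = 15.
Plotkin bound: M ≤ 2·15 = 30.
Given |C| = 57, check: VIOLATED.
This |C| is above the Plotkin bound, so no binary code with n = 29, d = 15 and 57 codewords exists.


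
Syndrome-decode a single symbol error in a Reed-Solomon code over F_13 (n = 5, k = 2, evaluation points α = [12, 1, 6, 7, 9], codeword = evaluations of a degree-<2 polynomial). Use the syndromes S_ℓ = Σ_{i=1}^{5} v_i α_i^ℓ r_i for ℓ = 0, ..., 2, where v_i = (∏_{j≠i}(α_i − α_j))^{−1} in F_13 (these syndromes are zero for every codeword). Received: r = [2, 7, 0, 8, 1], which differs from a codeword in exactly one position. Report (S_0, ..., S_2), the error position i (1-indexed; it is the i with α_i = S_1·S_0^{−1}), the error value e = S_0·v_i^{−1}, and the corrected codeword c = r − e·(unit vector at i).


S = (8, 4, 2), error at position 4, error magnitude e = 12, c = [2, 7, 0, 9, 1].

Step 1: column multipliers v_i = (∏_{j≠i}(α_i − α_j))^{−1} mod 13.
  i = 1 (α = 12): (12−1)(12−6)(12−7)(12−9) = 11·6·5·3 = 990 ≡ 2, so v_1 = 2^{−1} = 7 (mod 13).
  i = 2 (α = 1): (1−12)(1−6)(1−7)(1−9) = (−11)·(−5)·(−6)·(−8) = 2640 ≡ 1, so v_2 = 1^{−1} = 1 (mod 13).
  i = 3 (α = 6): (6−12)(6−1)(6−7)(6−9) = (−6)·5·(−1)·(−3) = −90 ≡ 1, so v_3 = 1^{−1} = 1 (mod 13).
  i = 4 (α = 7): (7−12)(7−1)(7−6)(7−9) = (−5)·6·1·(−2) = 60 ≡ 8, so v_4 = 8^{−1} = 5 (mod 13).
  i = 5 (α = 9): (9−12)(9−1)(9−6)(9−7) = (−3)·8·3·2 = −144 ≡ 12, so v_5 = 12^{−1} = 12 (mod 13).
  v = [7, 1, 1, 5, 12].
Step 2: syndromes of r = [2, 7, 0, 8, 1] (all sums mod 13).
  S_0 = Σ v_i r_i = 7·2 + 1·7 + 1·0 + 5·8 + 12·1 = 73 ≡ 8.
  S_1 = Σ v_i α_i r_i = 7·12·2 + 1·1·7 + 1·6·0 + 5·7·8 + 12·9·1 = 563 ≡ 4.
  α_i^2 mod 13 = [1, 1, 10, 10, 3].
  S_2 = Σ v_i α_i^2 r_i = 7·1·2 + 1·1·7 + 1·10·0 + 5·10·8 + 12·3·1 = 457 ≡ 2.
  S = (8, 4, 2) ≠ 0, so r is not a codeword (an error is present).
Step 3: locate the error. For a single error e at position i, S_ℓ = v_i·e·α_i^ℓ, so α_err = S_1/S_0.
  S_0^{−1} = 8^{−1} = 5 (mod 13), so α_err = 4·5 = 20 ≡ 7 = α_4. Error position i = 4.
  Consistency check: S_2/S_1 = 2·10 = 20 ≡ 7 = α_err ✓ (single-error assumption holds).
Step 4: error magnitude e = S_0/v_4 = S_0·∏_{j≠4}(α_4 − α_j) = 8·8 = 64 ≡ 12 (mod 13).
Step 5: correct position 4: c_4 = r_4 − e = 8 − 12 ≡ 9 (mod 13). Hence c = [2, 7, 0, 9, 1].
  Check: interpolating c through the α_i gives m(x) = 11 + 9·x (degree < 2) with m(α_i) = c_i for every i, so c is indeed a codeword.


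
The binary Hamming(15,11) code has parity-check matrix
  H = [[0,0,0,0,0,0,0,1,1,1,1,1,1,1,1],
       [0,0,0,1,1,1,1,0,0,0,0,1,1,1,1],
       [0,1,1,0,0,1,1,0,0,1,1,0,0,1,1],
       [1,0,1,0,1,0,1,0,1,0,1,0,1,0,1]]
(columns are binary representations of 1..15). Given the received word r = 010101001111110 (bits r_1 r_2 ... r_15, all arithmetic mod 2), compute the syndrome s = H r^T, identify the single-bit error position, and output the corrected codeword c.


s = (0, 1, 1, 1)^T, error position = 7, corrected codeword c = 010101101111110

Compute s = H r^T mod 2 one row at a time:
  s_1 = 0 + 1 + 1 + 1 + 1 + 1 + 1 + 0 = 6 ≡ 0 (mod 2).
  s_2 = 1 + 0 + 1 + 0 + 1 + 1 + 1 + 0 = 5 ≡ 1 (mod 2).
  s_3 = 1 + 0 + 1 + 0 + 1 + 1 + 1 + 0 = 5 ≡ 1 (mod 2).
  s_4 = 0 + 0 + 0 + 0 + 1 + 1 + 1 + 0 = 3 ≡ 1 (mod 2).
s = (0, 1, 1, 1)^T — this equals column 7 of H (binary 0111), so error is at position 7.
Correct: flip bit 7 of r = 010101001111110 to get c = 010101101111110.


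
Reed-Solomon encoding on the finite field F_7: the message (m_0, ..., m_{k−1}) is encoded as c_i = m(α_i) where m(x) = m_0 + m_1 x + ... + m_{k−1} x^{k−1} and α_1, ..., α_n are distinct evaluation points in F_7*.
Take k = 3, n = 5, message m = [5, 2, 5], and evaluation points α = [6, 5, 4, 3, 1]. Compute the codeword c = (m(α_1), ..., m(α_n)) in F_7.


c = [1, 0, 2, 0, 5]

Message polynomial: m(x) = 5 + 2·x + 5·x^2 (mod 7).
For each evaluation point α_i, compute m(α_i) mod 7:
  α_1 = 6: Horner steps 5 → 4 → 1, so m(6) = 1.
  α_2 = 5: Horner steps 5 → 6 → 0, so m(5) = 0.
  α_3 = 4: Horner steps 5 → 1 → 2, so m(4) = 2.
  α_4 = 3: Horner steps 5 → 3 → 0, so m(3) = 0.
  α_5 = 1: Horner steps 5 → 0 → 5, so m(1) = 5.
Codeword c = [1, 0, 2, 0, 5] ∈ F_7^5.


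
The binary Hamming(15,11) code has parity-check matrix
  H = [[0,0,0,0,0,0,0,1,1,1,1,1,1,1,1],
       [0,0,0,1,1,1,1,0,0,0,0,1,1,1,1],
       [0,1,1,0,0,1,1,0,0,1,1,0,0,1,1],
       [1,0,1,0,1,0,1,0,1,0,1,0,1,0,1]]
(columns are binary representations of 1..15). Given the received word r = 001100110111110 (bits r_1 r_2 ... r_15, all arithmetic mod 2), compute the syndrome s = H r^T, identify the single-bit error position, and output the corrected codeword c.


s = (0, 1, 1, 0)^T, error position = 6, corrected codeword c = 001101110111110

Compute s = H r^T mod 2 one row at a time:
  s_1 = 1 + 0 + 1 + 1 + 1 + 1 + 1 + 0 = 6 ≡ 0 (mod 2).
  s_2 = 1 + 0 + 0 + 1 + 1 + 1 + 1 + 0 = 5 ≡ 1 (mod 2).
  s_3 = 0 + 1 + 0 + 1 + 1 + 1 + 1 + 0 = 5 ≡ 1 (mod 2).
  s_4 = 0 + 1 + 0 + 1 + 0 + 1 + 1 + 0 = 4 ≡ 0 (mod 2).
s = (0, 1, 1, 0)^T — this equals column 6 of H (binary 0110), so error is at position 6.
Correct: flip bit 6 of r = 001100110111110 to get c = 001101110111110.


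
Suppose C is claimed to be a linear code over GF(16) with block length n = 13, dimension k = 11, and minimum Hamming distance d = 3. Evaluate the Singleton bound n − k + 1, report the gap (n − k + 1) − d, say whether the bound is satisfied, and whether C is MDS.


Singleton RHS = n − k + 1 = 3, slack = 0, bound satisfied, MDS.

Singleton bound: d ≤ n − k + 1.
Here n = 13, k = 11, so n − k + 1 = 3.
Given d = 3, check d ≤ 3: YES.
Slack = (n − k + 1) − d = 0.
The code is MDS (slack = 0).
Description: the claimed parameters are [13, 11, 3]_16; such a code would be MDS (meets Singleton bound).


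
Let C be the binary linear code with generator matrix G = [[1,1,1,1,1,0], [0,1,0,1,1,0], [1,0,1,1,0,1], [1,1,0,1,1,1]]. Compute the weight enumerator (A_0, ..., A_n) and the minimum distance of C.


Weight distribution: A_0 = 1, A_2 = 6, A_3 = 4, A_4 = 1, A_5 = 4. Minimum distance d = 2.

Enumerate all 2^4 = 16 messages m ∈ F_2^4.
For each, compute codeword c = mG in F_2^6, then tally its weight.
  m = 0000 → c = 000000, weight = 0.
  m = 1000 → c = 111110, weight = 5.
  m = 0100 → c = 010110, weight = 3.
  m = 1100 → c = 101000, weight = 2.
  m = 0010 → c = 101101, weight = 4.
  m = 1010 → c = 010011, weight = 3.
  m = 0110 → c = 111011, weight = 5.
  m = 1110 → c = 000101, weight = 2.
  m = 0001 → c = 110111, weight = 5.
  m = 1001 → c = 001001, weight = 2.
  m = 0101 → c = 100001, weight = 2.
  m = 1101 → c = 011111, weight = 5.
  m = 0011 → c = 011010, weight = 3.
  m = 1011 → c = 100100, weight = 2.
  m = 0111 → c = 001100, weight = 2.
  m = 1111 → c = 110010, weight = 3.
Tally weights:
  weight 0: 1 codewords.
  weight 2: 6 codewords.
  weight 3: 4 codewords.
  weight 4: 1 codewords.
  weight 5: 4 codewords.
Minimum distance d = smallest w > 0 with A_w > 0 = 2.
Sanity: Σ A_w = 16 = 2^4 = 16 ✓.


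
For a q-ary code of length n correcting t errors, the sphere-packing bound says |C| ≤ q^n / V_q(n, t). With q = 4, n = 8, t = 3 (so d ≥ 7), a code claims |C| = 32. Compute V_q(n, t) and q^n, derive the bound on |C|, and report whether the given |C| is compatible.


V_q(n, t) = 1789, q^n = 65536, Hamming bound = 36, |C| = 32 ≤ bound (satisfied).

Step 1: Compute V_q(n, t) = Σ_{j=0}^3 C(n, j) (q−1)^j.
  j = 0: C(8,0)·(3)^0 = 1·1 = 1.
  j = 1: C(8,1)·(3)^1 = 8·3 = 24.
  j = 2: C(8,2)·(3)^2 = 28·9 = 252.
  j = 3: C(8,3)·(3)^3 = 56·27 = 1512.
  V_q(n, t) = 1 + 24 + 252 + 1512 = 1789.
Step 2: q^n = 4^8 = 65536.
Step 3: Hamming bound ⌊q^n / V_q(n,t)⌋ = ⌊65536/1789⌋ = 36.
Step 4: Compare |C| = 32 to 36: satisfied.
The claimed |C| lies below the Hamming bound.


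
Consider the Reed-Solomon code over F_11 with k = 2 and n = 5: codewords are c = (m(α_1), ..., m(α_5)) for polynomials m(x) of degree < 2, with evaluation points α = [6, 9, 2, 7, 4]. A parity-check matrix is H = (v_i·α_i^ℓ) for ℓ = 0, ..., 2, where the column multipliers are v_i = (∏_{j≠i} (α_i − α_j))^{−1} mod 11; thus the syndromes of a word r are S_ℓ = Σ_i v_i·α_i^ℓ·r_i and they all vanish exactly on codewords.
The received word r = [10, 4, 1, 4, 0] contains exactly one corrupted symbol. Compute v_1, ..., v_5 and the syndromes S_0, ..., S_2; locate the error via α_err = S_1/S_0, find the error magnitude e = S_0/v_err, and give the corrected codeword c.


S = (1, 9, 4), error at position 2, error magnitude e = 1, c = [10, 3, 1, 4, 0].

Step 1: column multipliers v_i = (∏_{j≠i}(α_i − α_j))^{−1} mod 11.
  i = 1 (α = 6): (6−9)(6−2)(6−7)(6−4) = (−3)·4·(−1)·2 = 24 ≡ 2, so v_1 = 2^{−1} = 6 (mod 11).
  i = 2 (α = 9): (9−6)(9−2)(9−7)(9−4) = 3·7·2·5 = 210 ≡ 1, so v_2 = 1^{−1} = 1 (mod 11).
  i = 3 (α = 2): (2−6)(2−9)(2−7)(2−4) = (−4)·(−7)·(−5)·(−2) = 280 ≡ 5, so v_3 = 5^{−1} = 9 (mod 11).
  i = 4 (α = 7): (7−6)(7−9)(7−2)(7−4) = 1·(−2)·5·3 = −30 ≡ 3, so v_4 = 3^{−1} = 4 (mod 11).
  i = 5 (α = 4): (4−6)(4−9)(4−2)(4−7) = (−2)·(−5)·2·(−3) = −60 ≡ 6, so v_5 = 6^{−1} = 2 (mod 11).
  v = [6, 1, 9, 4, 2].
Step 2: syndromes of r = [10, 4, 1, 4, 0] (all sums mod 11).
  S_0 = Σ v_i r_i = 6·10 + 1·4 + 9·1 + 4·4 + 2·0 = 89 ≡ 1.
  S_1 = Σ v_i α_i r_i = 6·6·10 + 1·9·4 + 9·2·1 + 4·7·4 + 2·4·0 = 526 ≡ 9.
  α_i^2 mod 11 = [3, 4, 4, 5, 5].
  S_2 = Σ v_i α_i^2 r_i = 6·3·10 + 1·4·4 + 9·4·1 + 4·5·4 + 2·5·0 = 312 ≡ 4.
  S = (1, 9, 4) ≠ 0, so r is not a codeword (an error is present).
Step 3: locate the error. For a single error e at position i, S_ℓ = v_i·e·α_i^ℓ, so α_err = S_1/S_0.
  S_0^{−1} = 1^{−1} = 1 (mod 11), so α_err = 9·1 = 9 ≡ 9 = α_2. Error position i = 2.
  Consistency check: S_2/S_1 = 4·5 = 20 ≡ 9 = α_err ✓ (single-error assumption holds).
Step 4: error magnitude e = S_0/v_2 = S_0·∏_{j≠2}(α_2 − α_j) = 1·1 = 1 ≡ 1 (mod 11).
Step 5: correct position 2: c_2 = r_2 − e = 4 − 1 ≡ 3 (mod 11). Hence c = [10, 3, 1, 4, 0].
  Check: interpolating c through the α_i gives m(x) = 2 + 5·x (degree < 2) with m(α_i) = c_i for every i, so c is indeed a codeword.


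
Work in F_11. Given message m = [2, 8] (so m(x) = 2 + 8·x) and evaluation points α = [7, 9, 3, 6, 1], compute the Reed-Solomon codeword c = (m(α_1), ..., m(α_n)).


c = [3, 8, 4, 6, 10]

Message polynomial: m(x) = 2 + 8·x (mod 11).
For each evaluation point α_i, compute m(α_i) mod 11:
  α_1 = 7: Horner steps 8 → 3, so m(7) = 3.
  α_2 = 9: Horner steps 8 → 8, so m(9) = 8.
  α_3 = 3: Horner steps 8 → 4, so m(3) = 4.
  α_4 = 6: Horner steps 8 → 6, so m(6) = 6.
  α_5 = 1: Horner steps 8 → 10, so m(1) = 10.
Codeword c = [3, 8, 4, 6, 10] ∈ F_11^5.


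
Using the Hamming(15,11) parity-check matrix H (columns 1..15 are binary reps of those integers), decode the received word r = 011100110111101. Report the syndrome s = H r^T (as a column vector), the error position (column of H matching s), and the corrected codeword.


s = (0, 1, 0, 1)^T, error position = 5, corrected codeword c = 011110110111101

Compute s = H r^T mod 2 one row at a time:
  s_1 = 1 + 0 + 1 + 1 + 1 + 1 + 0 + 1 = 6 ≡ 0 (mod 2).
  s_2 = 1 + 0 + 0 + 1 + 1 + 1 + 0 + 1 = 5 ≡ 1 (mod 2).
  s_3 = 1 + 1 + 0 + 1 + 1 + 1 + 0 + 1 = 6 ≡ 0 (mod 2).
  s_4 = 0 + 1 + 0 + 1 + 0 + 1 + 1 + 1 = 5 ≡ 1 (mod 2).
s = (0, 1, 0, 1)^T — this equals column 5 of H (binary 0101), so error is at position 5.
Correct: flip bit 5 of r = 011100110111101 to get c = 011110110111101.


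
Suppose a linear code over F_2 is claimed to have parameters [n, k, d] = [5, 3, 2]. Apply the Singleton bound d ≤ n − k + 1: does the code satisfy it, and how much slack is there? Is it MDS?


Singleton RHS = n − k + 1 = 3, slack = 1, bound satisfied, not MDS.

Singleton bound: d ≤ n − k + 1.
Here n = 5, k = 3, so n − k + 1 = 3.
Given d = 2, check d ≤ 3: YES.
Slack = (n − k + 1) − d = 1.
The code is NOT MDS (slack = 1 > 0).
Description: the claimed parameters are [5, 3, 2]_2; such a code would be non-MDS.


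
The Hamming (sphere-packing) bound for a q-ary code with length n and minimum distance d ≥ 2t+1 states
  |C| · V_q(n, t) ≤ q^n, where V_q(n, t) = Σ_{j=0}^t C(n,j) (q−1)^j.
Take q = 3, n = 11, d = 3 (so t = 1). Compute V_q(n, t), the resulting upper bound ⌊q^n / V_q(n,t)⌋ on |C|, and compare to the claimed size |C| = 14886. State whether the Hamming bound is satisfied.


V_q(n, t) = 23, q^n = 177147, Hamming bound = 7702, |C| = 14886 > bound (violated).

Step 1: Compute V_q(n, t) = Σ_{j=0}^1 C(n, j) (q−1)^j.
  j = 0: C(11,0)·(2)^0 = 1·1 = 1.
  j = 1: C(11,1)·(2)^1 = 11·2 = 22.
  V_q(n, t) = 1 + 22 = 23.
Step 2: q^n = 3^11 = 177147.
Step 3: Hamming bound ⌊q^n / V_q(n,t)⌋ = ⌊177147/23⌋ = 7702.
Step 4: Compare |C| = 14886 to 7702: violated.
The claimed |C| lies above the Hamming bound, so no 3-ary code of length 11 with d ≥ 3 can have 14886 codewords.


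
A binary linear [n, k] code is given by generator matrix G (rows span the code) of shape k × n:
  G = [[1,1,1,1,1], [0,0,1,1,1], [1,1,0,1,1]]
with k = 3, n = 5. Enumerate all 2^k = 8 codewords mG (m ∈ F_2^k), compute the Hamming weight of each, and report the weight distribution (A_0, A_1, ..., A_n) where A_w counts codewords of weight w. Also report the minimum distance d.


Weight distribution: A_0 = 1, A_1 = 1, A_2 = 2, A_3 = 2, A_4 = 1, A_5 = 1. Minimum distance d = 1.

Enumerate all 2^3 = 8 messages m ∈ F_2^3.
For each, compute codeword c = mG in F_2^5, then tally its weight.
  m = 000 → c = 00000, weight = 0.
  m = 100 → c = 11111, weight = 5.
  m = 010 → c = 00111, weight = 3.
  m = 110 → c = 11000, weight = 2.
  m = 001 → c = 11011, weight = 4.
  m = 101 → c = 00100, weight = 1.
  m = 011 → c = 11100, weight = 3.
  m = 111 → c = 00011, weight = 2.
Tally weights:
  weight 0: 1 codewords.
  weight 1: 1 codewords.
  weight 2: 2 codewords.
  weight 3: 2 codewords.
  weight 4: 1 codewords.
  weight 5: 1 codewords.
Minimum distance d = smallest w > 0 with A_w > 0 = 1.
Sanity: Σ A_w = 8 = 2^3 = 8 ✓.


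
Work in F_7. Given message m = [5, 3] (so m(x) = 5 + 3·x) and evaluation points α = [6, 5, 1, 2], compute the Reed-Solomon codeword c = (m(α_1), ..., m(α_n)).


c = [2, 6, 1, 4]

Message polynomial: m(x) = 5 + 3·x (mod 7).
For each evaluation point α_i, compute m(α_i) mod 7:
  α_1 = 6: Horner steps 3 → 2, so m(6) = 2.
  α_2 = 5: Horner steps 3 → 6, so m(5) = 6.
  α_3 = 1: Horner steps 3 → 1, so m(1) = 1.
  α_4 = 2: Horner steps 3 → 4, so m(2) = 4.
Codeword c = [2, 6, 1, 4] ∈ F_7^4.


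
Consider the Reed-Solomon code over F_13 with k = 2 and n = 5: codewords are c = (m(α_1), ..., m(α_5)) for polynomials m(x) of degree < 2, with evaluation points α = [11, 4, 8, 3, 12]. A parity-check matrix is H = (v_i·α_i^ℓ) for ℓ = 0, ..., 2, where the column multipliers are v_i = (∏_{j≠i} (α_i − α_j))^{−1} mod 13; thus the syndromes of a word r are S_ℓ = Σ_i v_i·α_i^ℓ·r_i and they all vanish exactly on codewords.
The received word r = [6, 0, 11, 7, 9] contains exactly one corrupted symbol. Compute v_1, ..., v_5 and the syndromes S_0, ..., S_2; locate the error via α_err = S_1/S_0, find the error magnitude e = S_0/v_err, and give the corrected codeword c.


S = (3, 7, 12), error at position 1, error magnitude e = 3, c = [3, 0, 11, 7, 9].

Step 1: column multipliers v_i = (∏_{j≠i}(α_i − α_j))^{−1} mod 13.
  i = 1 (α = 11): (11−4)(11−8)(11−3)(11−12) = 7·3·8·(−1) = −168 ≡ 1, so v_1 = 1^{−1} = 1 (mod 13).
  i = 2 (α = 4): (4−11)(4−8)(4−3)(4−12) = (−7)·(−4)·1·(−8) = −224 ≡ 10, so v_2 = 10^{−1} = 4 (mod 13).
  i = 3 (α = 8): (8−11)(8−4)(8−3)(8−12) = (−3)·4·5·(−4) = 240 ≡ 6, so v_3 = 6^{−1} = 11 (mod 13).
  i = 4 (α = 3): (3−11)(3−4)(3−8)(3−12) = (−8)·(−1)·(−5)·(−9) = 360 ≡ 9, so v_4 = 9^{−1} = 3 (mod 13).
  i = 5 (α = 12): (12−11)(12−4)(12−8)(12−3) = 1·8·4·9 = 288 ≡ 2, so v_5 = 2^{−1} = 7 (mod 13).
  v = [1, 4, 11, 3, 7].
Step 2: syndromes of r = [6, 0, 11, 7, 9] (all sums mod 13).
  S_0 = Σ v_i r_i = 1·6 + 4·0 + 11·11 + 3·7 + 7·9 = 211 ≡ 3.
  S_1 = Σ v_i α_i r_i = 1·11·6 + 4·4·0 + 11·8·11 + 3·3·7 + 7·12·9 = 1853 ≡ 7.
  α_i^2 mod 13 = [4, 3, 12, 9, 1].
  S_2 = Σ v_i α_i^2 r_i = 1·4·6 + 4·3·0 + 11·12·11 + 3·9·7 + 7·1·9 = 1728 ≡ 12.
  S = (3, 7, 12) ≠ 0, so r is not a codeword (an error is present).
Step 3: locate the error. For a single error e at position i, S_ℓ = v_i·e·α_i^ℓ, so α_err = S_1/S_0.
  S_0^{−1} = 3^{−1} = 9 (mod 13), so α_err = 7·9 = 63 ≡ 11 = α_1. Error position i = 1.
  Consistency check: S_2/S_1 = 12·2 = 24 ≡ 11 = α_err ✓ (single-error assumption holds).
Step 4: error magnitude e = S_0/v_1 = S_0·∏_{j≠1}(α_1 − α_j) = 3·1 = 3 ≡ 3 (mod 13).
Step 5: correct position 1: c_1 = r_1 − e = 6 − 3 ≡ 3 (mod 13). Hence c = [3, 0, 11, 7, 9].
  Check: interpolating c through the α_i gives m(x) = 2 + 6·x (degree < 2) with m(α_i) = c_i for every i, so c is indeed a codeword.


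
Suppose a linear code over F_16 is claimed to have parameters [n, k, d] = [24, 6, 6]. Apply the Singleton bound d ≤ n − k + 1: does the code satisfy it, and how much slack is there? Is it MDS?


Singleton RHS = n − k + 1 = 19, slack = 13, bound satisfied, not MDS.

Singleton bound: d ≤ n − k + 1.
Here n = 24, k = 6, so n − k + 1 = 19.
Given d = 6, check d ≤ 19: YES.
Slack = (n − k + 1) − d = 13.
The code is NOT MDS (slack = 13 > 0).
Description: the claimed parameters are [24, 6, 6]_16; such a code would be non-MDS.


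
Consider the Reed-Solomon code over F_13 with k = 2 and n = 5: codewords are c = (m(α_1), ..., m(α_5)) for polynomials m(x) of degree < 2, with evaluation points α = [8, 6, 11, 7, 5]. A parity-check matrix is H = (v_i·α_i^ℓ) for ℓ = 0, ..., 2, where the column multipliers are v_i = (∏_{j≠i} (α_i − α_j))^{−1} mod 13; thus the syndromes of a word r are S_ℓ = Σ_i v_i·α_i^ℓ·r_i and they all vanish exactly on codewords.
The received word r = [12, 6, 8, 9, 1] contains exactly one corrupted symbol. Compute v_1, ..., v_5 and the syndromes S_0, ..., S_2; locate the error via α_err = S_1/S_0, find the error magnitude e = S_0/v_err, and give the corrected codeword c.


S = (5, 12, 8), error at position 5, error magnitude e = 11, c = [12, 6, 8, 9, 3].

Step 1: column multipliers v_i = (∏_{j≠i}(α_i − α_j))^{−1} mod 13.
  i = 1 (α = 8): (8−6)(8−11)(8−7)(8−5) = 2·(−3)·1·3 = −18 ≡ 8, so v_1 = 8^{−1} = 5 (mod 13).
  i = 2 (α = 6): (6−8)(6−11)(6−7)(6−5) = (−2)·(−5)·(−1)·1 = −10 ≡ 3, so v_2 = 3^{−1} = 9 (mod 13).
  i = 3 (α = 11): (11−8)(11−6)(11−7)(11−5) = 3·5·4·6 = 360 ≡ 9, so v_3 = 9^{−1} = 3 (mod 13).
  i = 4 (α = 7): (7−8)(7−6)(7−11)(7−5) = (−1)·1·(−4)·2 = 8 ≡ 8, so v_4 = 8^{−1} = 5 (mod 13).
  i = 5 (α = 5): (5−8)(5−6)(5−11)(5−7) = (−3)·(−1)·(−6)·(−2) = 36 ≡ 10, so v_5 = 10^{−1} = 4 (mod 13).
  v = [5, 9, 3, 5, 4].
Step 2: syndromes of r = [12, 6, 8, 9, 1] (all sums mod 13).
  S_0 = Σ v_i r_i = 5·12 + 9·6 + 3·8 + 5·9 + 4·1 = 187 ≡ 5.
  S_1 = Σ v_i α_i r_i = 5·8·12 + 9·6·6 + 3·11·8 + 5·7·9 + 4·5·1 = 1403 ≡ 12.
  α_i^2 mod 13 = [12, 10, 4, 10, 12].
  S_2 = Σ v_i α_i^2 r_i = 5·12·12 + 9·10·6 + 3·4·8 + 5·10·9 + 4·12·1 = 1854 ≡ 8.
  S = (5, 12, 8) ≠ 0, so r is not a codeword (an error is present).
Step 3: locate the error. For a single error e at position i, S_ℓ = v_i·e·α_i^ℓ, so α_err = S_1/S_0.
  S_0^{−1} = 5^{−1} = 8 (mod 13), so α_err = 12·8 = 96 ≡ 5 = α_5. Error position i = 5.
  Consistency check: S_2/S_1 = 8·12 = 96 ≡ 5 = α_err ✓ (single-error assumption holds).
Step 4: error magnitude e = S_0/v_5 = S_0·∏_{j≠5}(α_5 − α_j) = 5·10 = 50 ≡ 11 (mod 13).
Step 5: correct position 5: c_5 = r_5 − e = 1 − 11 ≡ 3 (mod 13). Hence c = [12, 6, 8, 9, 3].
  Check: interpolating c through the α_i gives m(x) = 1 + 3·x (degree < 2) with m(α_i) = c_i for every i, so c is indeed a codeword.


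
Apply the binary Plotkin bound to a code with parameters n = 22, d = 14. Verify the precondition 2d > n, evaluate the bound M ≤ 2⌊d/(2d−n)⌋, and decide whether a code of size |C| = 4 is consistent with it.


Plotkin bound M ≤ 4; given |C| = 4 ≤ bound (satisfied).

Check applicability: 2d = 28, n = 22.
2d − n = 6 > 0, so Plotkin applies.
Compute d/(2d−n) = 14/6 ≈ 2.3333.
⌊d/(2d−n)⌋ = 2.
Plotkin bound: M ≤ 2·2 = 4.
Given |C| = 4, check: satisfied.
This |C| is at the Plotkin bound.


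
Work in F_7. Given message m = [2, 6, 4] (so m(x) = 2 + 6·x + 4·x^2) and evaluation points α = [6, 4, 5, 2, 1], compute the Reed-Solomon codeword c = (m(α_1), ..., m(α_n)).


c = [0, 6, 6, 2, 5]

Message polynomial: m(x) = 2 + 6·x + 4·x^2 (mod 7).
For each evaluation point α_i, compute m(α_i) mod 7:
  α_1 = 6: Horner steps 4 → 2 → 0, so m(6) = 0.
  α_2 = 4: Horner steps 4 → 1 → 6, so m(4) = 6.
  α_3 = 5: Horner steps 4 → 5 → 6, so m(5) = 6.
  α_4 = 2: Horner steps 4 → 0 → 2, so m(2) = 2.
  α_5 = 1: Horner steps 4 → 3 → 5, so m(1) = 5.
Codeword c = [0, 6, 6, 2, 5] ∈ F_7^5.


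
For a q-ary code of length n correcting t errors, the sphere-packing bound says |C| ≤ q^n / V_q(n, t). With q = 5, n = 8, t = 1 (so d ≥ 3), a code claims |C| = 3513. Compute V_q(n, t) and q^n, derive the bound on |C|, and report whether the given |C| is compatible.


V_q(n, t) = 33, q^n = 390625, Hamming bound = 11837, |C| = 3513 ≤ bound (satisfied).

Step 1: Compute V_q(n, t) = Σ_{j=0}^1 C(n, j) (q−1)^j.
  j = 0: C(8,0)·(4)^0 = 1·1 = 1.
  j = 1: C(8,1)·(4)^1 = 8·4 = 32.
  V_q(n, t) = 1 + 32 = 33.
Step 2: q^n = 5^8 = 390625.
Step 3: Hamming bound ⌊q^n / V_q(n,t)⌋ = ⌊390625/33⌋ = 11837.
Step 4: Compare |C| = 3513 to 11837: satisfied.
The claimed |C| lies below the Hamming bound.


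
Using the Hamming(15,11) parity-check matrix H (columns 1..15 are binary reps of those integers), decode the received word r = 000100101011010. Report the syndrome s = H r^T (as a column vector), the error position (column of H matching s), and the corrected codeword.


s = (0, 0, 1, 1)^T, error position = 3, corrected codeword c = 001100101011010

Compute s = H r^T mod 2 one row at a time:
  s_1 = 0 + 1 + 0 + 1 + 1 + 0 + 1 + 0 = 4 ≡ 0 (mod 2).
  s_2 = 1 + 0 + 0 + 1 + 1 + 0 + 1 + 0 = 4 ≡ 0 (mod 2).
  s_3 = 0 + 0 + 0 + 1 + 0 + 1 + 1 + 0 = 3 ≡ 1 (mod 2).
  s_4 = 0 + 0 + 0 + 1 + 1 + 1 + 0 + 0 = 3 ≡ 1 (mod 2).
s = (0, 0, 1, 1)^T — this equals column 3 of H (binary 0011), so error is at position 3.
Correct: flip bit 3 of r = 000100101011010 to get c = 001100101011010.


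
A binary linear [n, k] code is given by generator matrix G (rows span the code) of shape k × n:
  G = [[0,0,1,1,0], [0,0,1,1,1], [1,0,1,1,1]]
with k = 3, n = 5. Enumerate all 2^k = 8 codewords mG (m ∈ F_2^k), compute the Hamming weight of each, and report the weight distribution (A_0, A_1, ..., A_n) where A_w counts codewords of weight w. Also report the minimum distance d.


Weight distribution: A_0 = 1, A_1 = 2, A_2 = 2, A_3 = 2, A_4 = 1. Minimum distance d = 1.

Enumerate all 2^3 = 8 messages m ∈ F_2^3.
For each, compute codeword c = mG in F_2^5, then tally its weight.
  m = 000 → c = 00000, weight = 0.
  m = 100 → c = 00110, weight = 2.
  m = 010 → c = 00111, weight = 3.
  m = 110 → c = 00001, weight = 1.
  m = 001 → c = 10111, weight = 4.
  m = 101 → c = 10001, weight = 2.
  m = 011 → c = 10000, weight = 1.
  m = 111 → c = 10110, weight = 3.
Tally weights:
  weight 0: 1 codewords.
  weight 1: 2 codewords.
  weight 2: 2 codewords.
  weight 3: 2 codewords.
  weight 4: 1 codewords.
Minimum distance d = smallest w > 0 with A_w > 0 = 1.
Sanity: Σ A_w = 8 = 2^3 = 8 ✓.


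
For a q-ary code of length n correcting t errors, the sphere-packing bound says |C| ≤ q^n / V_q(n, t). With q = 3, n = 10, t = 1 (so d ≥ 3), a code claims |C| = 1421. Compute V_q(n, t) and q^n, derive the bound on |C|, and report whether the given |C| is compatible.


V_q(n, t) = 21, q^n = 59049, Hamming bound = 2811, |C| = 1421 ≤ bound (satisfied).

Step 1: Compute V_q(n, t) = Σ_{j=0}^1 C(n, j) (q−1)^j.
  j = 0: C(10,0)·(2)^0 = 1·1 = 1.
  j = 1: C(10,1)·(2)^1 = 10·2 = 20.
  V_q(n, t) = 1 + 20 = 21.
Step 2: q^n = 3^10 = 59049.
Step 3: Hamming bound ⌊q^n / V_q(n,t)⌋ = ⌊59049/21⌋ = 2811.
Step 4: Compare |C| = 1421 to 2811: satisfied.
The claimed |C| lies below the Hamming bound.


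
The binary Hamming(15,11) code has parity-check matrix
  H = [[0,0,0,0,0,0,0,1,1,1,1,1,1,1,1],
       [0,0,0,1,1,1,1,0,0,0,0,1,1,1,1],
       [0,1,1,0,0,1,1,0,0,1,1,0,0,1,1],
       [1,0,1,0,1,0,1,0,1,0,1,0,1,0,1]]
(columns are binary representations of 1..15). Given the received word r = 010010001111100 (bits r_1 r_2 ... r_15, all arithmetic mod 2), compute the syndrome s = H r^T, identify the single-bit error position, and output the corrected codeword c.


s = (1, 1, 1, 0)^T, error position = 14, corrected codeword c = 010010001111110

Compute s = H r^T mod 2 one row at a time:
  s_1 = 0 + 1 + 1 + 1 + 1 + 1 + 0 + 0 = 5 ≡ 1 (mod 2).
  s_2 = 0 + 1 + 0 + 0 + 1 + 1 + 0 + 0 = 3 ≡ 1 (mod 2).
  s_3 = 1 + 0 + 0 + 0 + 1 + 1 + 0 + 0 = 3 ≡ 1 (mod 2).
  s_4 = 0 + 0 + 1 + 0 + 1 + 1 + 1 + 0 = 4 ≡ 0 (mod 2).
s = (1, 1, 1, 0)^T — this equals column 14 of H (binary 1110), so error is at position 14.
Correct: flip bit 14 of r = 010010001111100 to get c = 010010001111110.


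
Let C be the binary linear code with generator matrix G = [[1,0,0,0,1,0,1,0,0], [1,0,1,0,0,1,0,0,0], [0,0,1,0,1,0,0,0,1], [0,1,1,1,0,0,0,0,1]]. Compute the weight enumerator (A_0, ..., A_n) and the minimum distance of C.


Weight distribution: A_0 = 1, A_3 = 5, A_4 = 5, A_5 = 2, A_6 = 2, A_7 = 1. Minimum distance d = 3.

Enumerate all 2^4 = 16 messages m ∈ F_2^4.
For each, compute codeword c = mG in F_2^9, then tally its weight.
  m = 0000 → c = 000000000, weight = 0.
  m = 1000 → c = 100010100, weight = 3.
  m = 0100 → c = 101001000, weight = 3.
  m = 1100 → c = 001011100, weight = 4.
  m = 0010 → c = 001010001, weight = 3.
  m = 1010 → c = 101000101, weight = 4.
  m = 0110 → c = 100011001, weight = 4.
  m = 1110 → c = 000001101, weight = 3.
  m = 0001 → c = 011100001, weight = 4.
  m = 1001 → c = 111110101, weight = 7.
  m = 0101 → c = 110101001, weight = 5.
  m = 1101 → c = 010111101, weight = 6.
  m = 0011 → c = 010110000, weight = 3.
  m = 1011 → c = 110100100, weight = 4.
  m = 0111 → c = 111111000, weight = 6.
  m = 1111 → c = 011101100, weight = 5.
Tally weights:
  weight 0: 1 codewords.
  weight 3: 5 codewords.
  weight 4: 5 codewords.
  weight 5: 2 codewords.
  weight 6: 2 codewords.
  weight 7: 1 codewords.
Minimum distance d = smallest w > 0 with A_w > 0 = 3.
Sanity: Σ A_w = 16 = 2^4 = 16 ✓.


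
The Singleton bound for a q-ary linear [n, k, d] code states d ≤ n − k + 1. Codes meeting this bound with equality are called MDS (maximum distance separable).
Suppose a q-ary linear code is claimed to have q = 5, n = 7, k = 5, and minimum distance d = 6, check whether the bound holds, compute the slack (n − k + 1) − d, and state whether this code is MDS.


Singleton RHS = n − k + 1 = 3, slack = -3, bound violated (no such code; not MDS).

Singleton bound: d ≤ n − k + 1.
Here n = 7, k = 5, so n − k + 1 = 3.
Given d = 6, check d ≤ 3: NO.
Slack = (n − k + 1) − d = -3.
The slack is negative: d = 6 exceeds n − k + 1 = 3 by 3, so the Singleton bound is violated and no linear [7, 5, 6]_5 code can exist. In particular it is not MDS (MDS requires d = n − k + 1 exactly).
Description: the claimed parameters are [7, 5, 6]_5; such a code would be impossible (violates the Singleton bound).


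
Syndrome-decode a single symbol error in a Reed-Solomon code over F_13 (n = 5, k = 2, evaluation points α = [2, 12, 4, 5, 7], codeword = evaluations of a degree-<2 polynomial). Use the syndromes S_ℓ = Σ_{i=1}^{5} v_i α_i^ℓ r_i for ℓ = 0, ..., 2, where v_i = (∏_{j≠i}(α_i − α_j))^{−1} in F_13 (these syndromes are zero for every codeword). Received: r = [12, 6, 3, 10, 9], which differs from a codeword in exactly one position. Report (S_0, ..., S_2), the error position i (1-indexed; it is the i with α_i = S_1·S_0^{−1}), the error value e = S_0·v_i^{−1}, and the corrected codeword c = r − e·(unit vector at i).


S = (6, 4, 7), error at position 4, error magnitude e = 5, c = [12, 6, 3, 5, 9].

Step 1: column multipliers v_i = (∏_{j≠i}(α_i − α_j))^{−1} mod 13.
  i = 1 (α = 2): (2−12)(2−4)(2−5)(2−7) = (−10)·(−2)·(−3)·(−5) = 300 ≡ 1, so v_1 = 1^{−1} = 1 (mod 13).
  i = 2 (α = 12): (12−2)(12−4)(12−5)(12−7) = 10·8·7·5 = 2800 ≡ 5, so v_2 = 5^{−1} = 8 (mod 13).
  i = 3 (α = 4): (4−2)(4−12)(4−5)(4−7) = 2·(−8)·(−1)·(−3) = −48 ≡ 4, so v_3 = 4^{−1} = 10 (mod 13).
  i = 4 (α = 5): (5−2)(5−12)(5−4)(5−7) = 3·(−7)·1·(−2) = 42 ≡ 3, so v_4 = 3^{−1} = 9 (mod 13).
  i = 5 (α = 7): (7−2)(7−12)(7−4)(7−5) = 5·(−5)·3·2 = −150 ≡ 6, so v_5 = 6^{−1} = 11 (mod 13).
  v = [1, 8, 10, 9, 11].
Step 2: syndromes of r = [12, 6, 3, 10, 9] (all sums mod 13).
  S_0 = Σ v_i r_i = 1·12 + 8·6 + 10·3 + 9·10 + 11·9 = 279 ≡ 6.
  S_1 = Σ v_i α_i r_i = 1·2·12 + 8·12·6 + 10·4·3 + 9·5·10 + 11·7·9 = 1863 ≡ 4.
  α_i^2 mod 13 = [4, 1, 3, 12, 10].
  S_2 = Σ v_i α_i^2 r_i = 1·4·12 + 8·1·6 + 10·3·3 + 9·12·10 + 11·10·9 = 2256 ≡ 7.
  S = (6, 4, 7) ≠ 0, so r is not a codeword (an error is present).
Step 3: locate the error. For a single error e at position i, S_ℓ = v_i·e·α_i^ℓ, so α_err = S_1/S_0.
  S_0^{−1} = 6^{−1} = 11 (mod 13), so α_err = 4·11 = 44 ≡ 5 = α_4. Error position i = 4.
  Consistency check: S_2/S_1 = 7·10 = 70 ≡ 5 = α_err ✓ (single-error assumption holds).
Step 4: error magnitude e = S_0/v_4 = S_0·∏_{j≠4}(α_4 − α_j) = 6·3 = 18 ≡ 5 (mod 13).
Step 5: correct position 4: c_4 = r_4 − e = 10 − 5 ≡ 5 (mod 13). Hence c = [12, 6, 3, 5, 9].
  Check: interpolating c through the α_i gives m(x) = 8 + 2·x (degree < 2) with m(α_i) = c_i for every i, so c is indeed a codeword.
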